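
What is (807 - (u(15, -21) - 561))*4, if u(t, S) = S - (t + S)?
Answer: 5532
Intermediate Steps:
u(t, S) = -t (u(t, S) = S - (S + t) = S + (-S - t) = -t)
(807 - (u(15, -21) - 561))*4 = (807 - (-1*15 - 561))*4 = (807 - (-15 - 561))*4 = (807 - 1*(-576))*4 = (807 + 576)*4 = 1383*4 = 5532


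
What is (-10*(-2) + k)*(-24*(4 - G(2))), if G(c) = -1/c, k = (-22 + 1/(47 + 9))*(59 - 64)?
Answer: -196425/14 ≈ -14030.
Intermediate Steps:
k = 6155/56 (k = (-22 + 1/56)*(-5) = -1231/56*(-5) = 6155/56 ≈ 109.91)
(-10*(-2) + k)*(-24*(4 - G(2))) = (-10*(-2) + 6155/56)*(-24*(4 - (-1)/2)) = (20 + 6155/56)*(-24*(4 - (-1)/2)) = 7275*(-24*(4 - 1*(-½)))/56 = 7275*(-24*(4 + ½))/56 = 7275*(-24*9/2)/56 = (7275/56)*(-108) = -196425/14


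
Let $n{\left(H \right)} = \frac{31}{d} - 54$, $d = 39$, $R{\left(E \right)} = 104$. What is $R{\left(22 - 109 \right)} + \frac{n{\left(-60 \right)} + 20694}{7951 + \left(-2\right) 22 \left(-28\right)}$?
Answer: $\frac{38051239}{358137} \approx 106.25$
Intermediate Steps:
$n{\left(H \right)} = - \frac{2075}{39}$ ($n{\left(H \right)} = \frac{31}{39} - 54 = - \frac{2075}{39}$)
$R{\left(22 - 109 \right)} + \frac{n{\left(-60 \right)} + 20694}{7951 + \left(-2\right) 22 \left(-28\right)} = 104 + \frac{- \frac{2075}{39} + 20694}{7951 + \left(-2\right) 22 \left(-28\right)} = 104 + \frac{804991}{39 \left(7951 - -1232\right)} = 104 + \frac{804991}{39 \left(7951 + 1232\right)} = 104 + \frac{804991}{39 \cdot 9183} = 104 + \frac{804991}{39} \cdot \frac{1}{9183} = 104 + \frac{804991}{358137} = \frac{38051239}{358137}$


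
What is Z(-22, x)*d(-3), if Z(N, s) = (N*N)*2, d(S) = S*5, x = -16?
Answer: -14520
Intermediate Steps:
d(S) = 5*S
Z(N, s) = 2*N² (Z(N, s) = N²*2 = 2*N²)
Z(-22, x)*d(-3) = (2*(-22)²)*(5*(-3)) = (2*484)*(-15) = 968*(-15) = -14520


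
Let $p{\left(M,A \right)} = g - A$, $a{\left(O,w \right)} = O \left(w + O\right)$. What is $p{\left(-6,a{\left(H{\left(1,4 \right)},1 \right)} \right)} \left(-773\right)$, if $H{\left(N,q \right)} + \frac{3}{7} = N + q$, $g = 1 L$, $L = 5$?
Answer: $\frac{775319}{49} \approx 15823.0$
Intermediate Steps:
$g = 5$ ($g = 1 \cdot 5 = 5$)
$H{\left(N,q \right)} = - \frac{3}{7} + N + q$ ($H{\left(N,q \right)} = - \frac{3}{7} + \left(N + q\right) = - \frac{3}{7} + N + q$)
$a{\left(O,w \right)} = O \left(O + w\right)$
$p{\left(M,A \right)} = 5 - A$
$p{\left(-6,a{\left(H{\left(1,4 \right)},1 \right)} \right)} \left(-773\right) = \left(5 - \left(- \frac{3}{7} + 1 + 4\right) \left(\left(- \frac{3}{7} + 1 + 4\right) + 1\right)\right) \left(-773\right) = \left(5 - \frac{32 \left(\frac{32}{7} + 1\right)}{7}\right) \left(-773\right) = \left(5 - \frac{32}{7} \cdot \frac{39}{7}\right) \left(-773\right) = \left(5 - \frac{1248}{49}\right) \left(-773\right) = \left(- \frac{1003}{49}\right) \left(-773\right) = \frac{775319}{49}$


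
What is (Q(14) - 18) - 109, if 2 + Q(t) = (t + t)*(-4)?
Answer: -241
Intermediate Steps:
Q(t) = -2 - 8*t (Q(t) = -2 + (t + t)*(-4) = -2 + (2*t)*(-4) = -2 - 8*t)
(Q(14) - 18) - 109 = ((-2 - 8*14) - 18) - 109 = ((-2 - 112) - 18) - 109 = (-114 - 18) - 109 = -132 - 109 = -241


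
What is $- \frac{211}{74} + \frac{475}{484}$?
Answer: $- \frac{33487}{17908} \approx -1.8699$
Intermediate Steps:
$- \frac{211}{74} + \frac{475}{484} = - \frac{33487}{17908}$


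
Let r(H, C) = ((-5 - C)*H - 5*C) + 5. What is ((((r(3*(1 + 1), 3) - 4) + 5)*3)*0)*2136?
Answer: 0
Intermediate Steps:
r(H, C) = 5 - 5*C + H*(-5 - C) (r(H, C) = (H*(-5 - C) - 5*C) + 5 = (-5*C + H*(-5 - C)) + 5 = 5 - 5*C + H*(-5 - C))
((((r(3*(1 + 1), 3) - 4) + 5)*3)*0)*2136 = (((((5 - 5*3 - 15*(1 + 1) - 1*3*3*(1 + 1)) - 4) + 5)*3)*0)*2136 = (((((5 - 15 - 15*2 - 1*3*3*2) - 4) + 5)*3)*0)*2136 = (((((5 - 15 - 5*6 - 1*3*6) - 4) + 5)*3)*0)*2136 = (((((5 - 15 - 30 - 18) - 4) + 5)*3)*0)*2136 = ((((-58 - 4) + 5)*3)*0)*2136 = (((-62 + 5)*3)*0)*2136 = (-57*3*0)*2136 = -171*0*2136 = 0*2136 = 0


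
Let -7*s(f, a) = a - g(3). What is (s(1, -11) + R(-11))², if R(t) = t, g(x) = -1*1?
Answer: 4489/49 ≈ 91.612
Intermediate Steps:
g(x) = -1
s(f, a) = -⅐ - a/7 (s(f, a) = -(a - 1*(-1))/7 = -(a + 1)/7 = -(1 + a)/7 = -⅐ - a/7)
(s(1, -11) + R(-11))² = ((-⅐ - ⅐*(-11)) - 11)² = ((-⅐ + 11/7) - 11)² = (10/7 - 11)² = (-67/7)² = 4489/49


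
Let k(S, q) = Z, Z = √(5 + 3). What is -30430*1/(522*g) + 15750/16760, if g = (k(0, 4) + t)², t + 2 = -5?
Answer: -254167435/245109972 - 426020*√2/438741 ≈ -2.4102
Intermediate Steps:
t = -7 (t = -2 - 5 = -7)
Z = 2*√2 (Z = √8 = 2*√2 ≈ 2.8284)
k(S, q) = 2*√2
g = (-7 + 2*√2)² (g = (2*√2 - 7)² = (-7 + 2*√2)² ≈ 17.402)
-30430*1/(522*g) + 15750/16760 = -30430*1/(522*(57 - 28*√2)) + 15750/16760 = -30430*1/(29*(1026 - 504*√2)) + 15750*(1/16760) = -30430/(29754 - 14616*√2) + 1575/1676 = 1575/1676 - 30430/(29754 - 14616*√2)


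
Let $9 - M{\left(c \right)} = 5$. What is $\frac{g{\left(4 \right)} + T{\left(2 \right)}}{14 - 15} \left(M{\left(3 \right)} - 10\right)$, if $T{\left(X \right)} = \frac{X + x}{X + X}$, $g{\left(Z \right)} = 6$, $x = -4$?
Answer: $33$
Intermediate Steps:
$M{\left(c \right)} = 4$ ($M{\left(c \right)} = 9 - 5 = 4$)
$T{\left(X \right)} = \frac{-4 + X}{2 X}$ ($T{\left(X \right)} = \frac{X - 4}{X + X} = \frac{-4 + X}{2 X}$)
$\frac{g{\left(4 \right)} + T{\left(2 \right)}}{14 - 15} \left(M{\left(3 \right)} - 10\right) = \frac{6 + \frac{-4 + 2}{2 \cdot 2}}{14 - 15} \left(4 - 10\right) = \frac{6 + \frac{1}{2} \cdot \frac{1}{2} \left(-2\right)}{-1} \left(-6\right) = \left(6 - \frac{1}{2}\right) \left(-1\right) \left(-6\right) = \frac{11}{2} \left(-1\right) \left(-6\right) = \left(- \frac{11}{2}\right) \left(-6\right) = 33$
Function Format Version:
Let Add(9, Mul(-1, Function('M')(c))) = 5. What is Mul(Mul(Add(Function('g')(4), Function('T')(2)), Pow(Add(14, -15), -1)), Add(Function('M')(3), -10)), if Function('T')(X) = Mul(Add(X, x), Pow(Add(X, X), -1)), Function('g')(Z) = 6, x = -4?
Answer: 33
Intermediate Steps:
Function('M')(c) = 4 (Function('M')(c) = Add(9, Mul(-1, 5)) = Add(9, -5) = 4)
Function('T')(X) = Mul(Rational(1, 2), Pow(X, -1), Add(-4, X)) (Function('T')(X) = Mul(Add(X, -4), Pow(Add(X, X), -1)) = Mul(Add(-4, X), Pow(Mul(2, X), -1)) = Mul(Add(-4, X), Mul(Rational(1, 2), Pow(X, -1))) = Mul(Rational(1, 2), Pow(X, -1), Add(-4, X)))
Mul(Mul(Add(Function('g')(4), Function('T')(2)), Pow(Add(14, -15), -1)), Add(Function('M')(3), -10)) = Mul(Mul(Add(6, Mul(Rational(1, 2), Pow(2, -1), Add(-4, 2))), Pow(Add(14, -15), -1)), Add(4, -10)) = Mul(Mul(Add(6, Mul(Rational(1, 2), Rational(1, 2), -2)), Pow(-1, -1)), -6) = Mul(Mul(Add(6, Rational(-1, 2)), -1), -6) = Mul(Mul(Rational(11, 2), -1), -6) = Mul(Rational(-11, 2), -6) = 33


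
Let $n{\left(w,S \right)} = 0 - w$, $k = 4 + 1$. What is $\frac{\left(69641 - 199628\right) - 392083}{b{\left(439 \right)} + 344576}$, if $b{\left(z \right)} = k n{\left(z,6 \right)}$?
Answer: $- \frac{522070}{342381} \approx -1.5248$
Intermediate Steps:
$k = 5$
$n{\left(w,S \right)} = - w$
$b{\left(z \right)} = - 5 z$ ($b{\left(z \right)} = 5 \left(- z\right) = - 5 z$)
$\frac{\left(69641 - 199628\right) - 392083}{b{\left(439 \right)} + 344576} = \frac{\left(69641 - 199628\right) - 392083}{\left(-5\right) 439 + 344576} = \frac{-129987 - 392083}{-2195 + 344576} = - \frac{522070}{342381}$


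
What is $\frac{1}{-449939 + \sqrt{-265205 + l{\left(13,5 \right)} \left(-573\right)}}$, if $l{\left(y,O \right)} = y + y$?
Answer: $- \frac{449939}{202445383824} - \frac{i \sqrt{280103}}{202445383824} \approx -2.2225 \cdot 10^{-6} - 2.6143 \cdot 10^{-9} i$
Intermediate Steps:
$l{\left(y,O \right)} = 2 y$
$\frac{1}{-449939 + \sqrt{-265205 + l{\left(13,5 \right)} \left(-573\right)}} = \frac{1}{-449939 + \sqrt{-265205 + 2 \cdot 13 \left(-573\right)}} = \frac{1}{-449939 + \sqrt{-265205 + 26 \left(-573\right)}} = \frac{1}{-449939 + \sqrt{-265205 - 14898}} = \frac{1}{-449939 + \sqrt{-280103}} = \frac{1}{-449939 + i \sqrt{280103}}$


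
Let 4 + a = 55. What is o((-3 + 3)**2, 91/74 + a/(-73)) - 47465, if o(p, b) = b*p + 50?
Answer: -47415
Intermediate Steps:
a = 51 (a = -4 + 55 = 51)
o(p, b) = 50 + b*p
o((-3 + 3)**2, 91/74 + a/(-73)) - 47465 = (50 + (91/74 + 51/(-73))*(-3 + 3)**2) - 47465 = (50 + (91*(1/74) + 51*(-1/73))*0**2) - 47465 = (50 + (91/74 - 51/73)*0) - 47465 = (50 + (2869/5402)*0) - 47465 = (50 + 0) - 47465 = 50 - 47465 = -47415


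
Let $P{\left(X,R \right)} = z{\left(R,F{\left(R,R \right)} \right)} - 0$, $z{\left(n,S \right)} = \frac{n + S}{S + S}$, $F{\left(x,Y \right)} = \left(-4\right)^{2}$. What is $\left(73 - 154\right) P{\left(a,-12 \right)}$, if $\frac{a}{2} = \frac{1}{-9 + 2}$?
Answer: $- \frac{81}{8} \approx -10.125$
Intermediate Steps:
$a = - \frac{2}{7}$ ($a = \frac{2}{-9 + 2} = \frac{2}{-7} = 2 \left(- \frac{1}{7}\right) = - \frac{2}{7} \approx -0.28571$)
$F{\left(x,Y \right)} = 16$
$z{\left(n,S \right)} = \frac{S + n}{2 S}$
$P{\left(X,R \right)} = \frac{1}{2} + \frac{R}{32}$ ($P{\left(X,R \right)} = \frac{16 + R}{2 \cdot 16} - 0 = \frac{1}{2} \cdot \frac{1}{16} \left(16 + R\right) + 0 = \left(\frac{1}{2} + \frac{R}{32}\right) + 0 = \frac{1}{2} + \frac{R}{32}$)
$\left(73 - 154\right) P{\left(a,-12 \right)} = \left(73 - 154\right) \left(\frac{1}{2} + \frac{1}{32} \left(-12\right)\right) = - 81 \left(\frac{1}{2} - \frac{3}{8}\right) = \left(-81\right) \frac{1}{8} = - \frac{81}{8}$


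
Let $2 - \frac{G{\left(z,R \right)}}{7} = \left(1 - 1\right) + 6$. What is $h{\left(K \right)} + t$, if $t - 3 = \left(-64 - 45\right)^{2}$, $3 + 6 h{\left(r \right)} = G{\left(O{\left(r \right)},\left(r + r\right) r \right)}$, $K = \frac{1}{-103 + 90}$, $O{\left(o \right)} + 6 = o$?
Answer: $\frac{71273}{6} \approx 11879.0$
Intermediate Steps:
$O{\left(o \right)} = -6 + o$
$G{\left(z,R \right)} = -28$ ($G{\left(z,R \right)} = 14 - 7 \left(\left(1 - 1\right) + 6\right) = 14 - 7 \left(0 + 6\right) = 14 - 42 = -28$)
$K = - \frac{1}{13}$ ($K = \frac{1}{-13} = - \frac{1}{13} \approx -0.076923$)
$h{\left(r \right)} = - \frac{31}{6}$ ($h{\left(r \right)} = - \frac{1}{2} + \frac{1}{6} \left(-28\right) = - \frac{1}{2} - \frac{14}{3} = - \frac{31}{6}$)
$t = 11884$ ($t = 3 + \left(-64 - 45\right)^{2} = 3 + \left(-109\right)^{2} = 3 + 11881 = 11884$)
$h{\left(K \right)} + t = - \frac{31}{6} + 11884 = \frac{71273}{6}$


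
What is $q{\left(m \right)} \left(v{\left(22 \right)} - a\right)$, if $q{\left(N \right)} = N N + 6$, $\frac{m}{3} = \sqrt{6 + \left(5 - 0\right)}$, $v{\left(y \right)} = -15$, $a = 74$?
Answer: $-9345$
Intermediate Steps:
$m = 3 \sqrt{11}$ ($m = 3 \sqrt{6 + \left(5 - 0\right)} = 3 \sqrt{6 + \left(5 + 0\right)} = 3 \sqrt{6 + 5} = 3 \sqrt{11} \approx 9.9499$)
$q{\left(N \right)} = 6 + N^{2}$ ($q{\left(N \right)} = N^{2} + 6 = 6 + N^{2}$)
$q{\left(m \right)} \left(v{\left(22 \right)} - a\right) = \left(6 + \left(3 \sqrt{11}\right)^{2}\right) \left(-15 - 74\right) = \left(6 + 99\right) \left(-15 - 74\right) = 105 \left(-89\right) = -9345$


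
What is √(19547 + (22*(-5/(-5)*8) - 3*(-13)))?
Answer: √19762 ≈ 140.58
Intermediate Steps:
√(19547 + (22*(-5/(-5)*8) - 3*(-13))) = √(19547 + (22*(-5*(-⅕)*8) + 39)) = √(19547 + (22*(1*8) + 39)) = √(19547 + (22*8 + 39)) = √(19547 + (176 + 39)) = √(19547 + 215) = √19762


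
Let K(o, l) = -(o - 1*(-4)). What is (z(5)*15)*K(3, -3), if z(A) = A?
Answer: -525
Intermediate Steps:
K(o, l) = -4 - o (K(o, l) = -(o + 4) = -(4 + o) = -4 - o)
(z(5)*15)*K(3, -3) = (5*15)*(-4 - 1*3) = 75*(-4 - 3) = 75*(-7) = -525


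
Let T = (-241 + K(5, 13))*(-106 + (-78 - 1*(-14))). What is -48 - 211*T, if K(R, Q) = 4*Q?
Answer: -6779478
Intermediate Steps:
T = 32130 (T = (-241 + 4*13)*(-106 + (-78 - 1*(-14))) = (-241 + 52)*(-106 + (-78 + 14)) = -189*(-106 - 64) = -189*(-170) = 32130)
-48 - 211*T = -48 - 211*32130 = -48 - 6779430 = -6779478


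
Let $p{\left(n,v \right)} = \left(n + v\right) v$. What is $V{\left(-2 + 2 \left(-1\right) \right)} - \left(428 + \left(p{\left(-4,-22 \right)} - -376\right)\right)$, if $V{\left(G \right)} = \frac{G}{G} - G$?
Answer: $-1371$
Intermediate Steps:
$p{\left(n,v \right)} = v \left(n + v\right)$
$V{\left(G \right)} = 1 - G$
$V{\left(-2 + 2 \left(-1\right) \right)} - \left(428 + \left(p{\left(-4,-22 \right)} - -376\right)\right) = \left(1 - \left(-2 + 2 \left(-1\right)\right)\right) - \left(428 - \left(-376 + 22 \left(-4 - 22\right)\right)\right) = \left(1 - \left(-2 - 2\right)\right) - \left(428 + \left(\left(-22\right) \left(-26\right) + 376\right)\right) = \left(1 - -4\right) - \left(428 + \left(572 + 376\right)\right) = \left(1 + 4\right) - \left(428 + 948\right) = 5 - 1376 = -1371$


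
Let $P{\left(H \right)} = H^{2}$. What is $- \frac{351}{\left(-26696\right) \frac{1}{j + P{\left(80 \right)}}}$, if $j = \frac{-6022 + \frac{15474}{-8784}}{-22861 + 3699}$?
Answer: $\frac{1615941845883}{19202753152} \approx 84.152$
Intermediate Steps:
$j = \frac{8818787}{28053168}$ ($j = \frac{-6022 + 15474 \left(- \frac{1}{8784}\right)}{-19162} = \left(-6022 - \frac{2579}{1464}\right) \left(- \frac{1}{19162}\right) = \left(- \frac{8818787}{1464}\right) \left(- \frac{1}{19162}\right) = \frac{8818787}{28053168} \approx 0.31436$)
$- \frac{351}{\left(-26696\right) \frac{1}{j + P{\left(80 \right)}}} = - \frac{351}{\left(-26696\right) \frac{1}{\frac{8818787}{28053168} + 80^{2}}} = - \frac{351}{\left(-26696\right) \frac{1}{\frac{8818787}{28053168} + 6400}} = - \frac{351}{\left(-26696\right) \frac{1}{\frac{179549093987}{28053168}}} = - \frac{351}{\left(-26696\right) \frac{28053168}{179549093987}} = - \frac{351}{- \frac{748907372928}{179549093987}} = \left(-351\right) \left(- \frac{179549093987}{748907372928}\right) = \frac{1615941845883}{19202753152}$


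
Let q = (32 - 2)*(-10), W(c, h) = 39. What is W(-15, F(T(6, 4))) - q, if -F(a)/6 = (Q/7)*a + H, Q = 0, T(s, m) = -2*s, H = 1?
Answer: 339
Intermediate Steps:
F(a) = -6 (F(a) = -6*((0/7)*a + 1) = -6*((0*(⅐))*a + 1) = -6*(0*a + 1) = -6*(0 + 1) = -6*1 = -6)
q = -300 (q = 30*(-10) = -300)
W(-15, F(T(6, 4))) - q = 39 - 1*(-300) = 39 + 300 = 339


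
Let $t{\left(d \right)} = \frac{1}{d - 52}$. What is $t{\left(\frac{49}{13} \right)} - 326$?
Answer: $- \frac{204415}{627} \approx -326.02$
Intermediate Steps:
$t{\left(d \right)} = \frac{1}{-52 + d}$
$t{\left(\frac{49}{13} \right)} - 326 = \frac{1}{-52 + \frac{49}{13}} - 326 = \frac{1}{- \frac{627}{13}} - 326 = - \frac{13}{627} - 326 = - \frac{204415}{627}$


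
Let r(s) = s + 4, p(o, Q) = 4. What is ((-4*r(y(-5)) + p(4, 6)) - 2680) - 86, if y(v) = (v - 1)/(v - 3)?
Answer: -2781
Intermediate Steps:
y(v) = (-1 + v)/(-3 + v)
r(s) = 4 + s
((-4*r(y(-5)) + p(4, 6)) - 2680) - 86 = ((-4*(4 + (-1 - 5)/(-3 - 5)) + 4) - 2680) - 86 = ((-4*(4 - 6/(-8)) + 4) - 2680) - 86 = ((-4*(4 - ⅛*(-6)) + 4) - 2680) - 86 = ((-4*(4 + ¾) + 4) - 2680) - 86 = ((-4*19/4 + 4) - 2680) - 86 = ((-19 + 4) - 2680) - 86 = (-15 - 2680) - 86 = -2695 - 86 = -2781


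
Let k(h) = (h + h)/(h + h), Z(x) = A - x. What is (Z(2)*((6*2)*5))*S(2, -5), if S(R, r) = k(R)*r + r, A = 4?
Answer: -1200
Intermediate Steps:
Z(x) = 4 - x
k(h) = 1 (k(h) = (2*h)/((2*h)) = (2*h)*(1/(2*h)) = 1)
S(R, r) = 2*r (S(R, r) = 1*r + r = r + r = 2*r)
(Z(2)*((6*2)*5))*S(2, -5) = ((4 - 1*2)*((6*2)*5))*(2*(-5)) = ((4 - 2)*(12*5))*(-10) = (2*60)*(-10) = 120*(-10) = -1200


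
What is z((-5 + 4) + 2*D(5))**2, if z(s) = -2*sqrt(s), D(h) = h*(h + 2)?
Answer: 276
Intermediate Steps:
D(h) = h*(2 + h)
z((-5 + 4) + 2*D(5))**2 = (-2*sqrt((-5 + 4) + 2*(5*(2 + 5))))**2 = (-2*sqrt(-1 + 2*(5*7)))**2 = (-2*sqrt(-1 + 2*35))**2 = (-2*sqrt(-1 + 70))**2 = (-2*sqrt(69))**2 = 276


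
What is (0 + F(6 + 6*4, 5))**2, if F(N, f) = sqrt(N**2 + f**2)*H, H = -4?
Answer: 14800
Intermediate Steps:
F(N, f) = -4*sqrt(N**2 + f**2) (F(N, f) = sqrt(N**2 + f**2)*(-4) = -4*sqrt(N**2 + f**2))
(0 + F(6 + 6*4, 5))**2 = (0 - 4*sqrt((6 + 6*4)**2 + 5**2))**2 = (0 - 4*sqrt((6 + 24)**2 + 25))**2 = (0 - 4*sqrt(30**2 + 25))**2 = (0 - 4*sqrt(900 + 25))**2 = (0 - 20*sqrt(37))**2 = (-20*sqrt(37))**2 = 14800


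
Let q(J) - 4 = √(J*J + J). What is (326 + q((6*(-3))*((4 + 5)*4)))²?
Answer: 528156 + 11880*√1294 ≈ 9.5551e+5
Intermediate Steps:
q(J) = 4 + √(J + J²) (q(J) = 4 + √(J*J + J) = 4 + √(J² + J) = 4 + √(J + J²))
(326 + q((6*(-3))*((4 + 5)*4)))² = (326 + (4 + √(((6*(-3))*((4 + 5)*4))*(1 + (6*(-3))*((4 + 5)*4)))))² = (326 + (4 + √((-162*4)*(1 - 162*4))))² = (326 + (4 + √((-18*36)*(1 - 18*36))))² = (326 + (4 + √(-648*(1 - 648))))² = (326 + (4 + √(-648*(-647))))² = (326 + (4 + √419256))² = (326 + (4 + 18*√1294))² = (330 + 18*√1294)²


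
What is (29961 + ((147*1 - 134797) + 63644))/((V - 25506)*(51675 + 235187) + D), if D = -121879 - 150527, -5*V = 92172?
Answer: 205225/63025517154 ≈ 3.2562e-6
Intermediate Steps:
V = -92172/5 (V = -1/5*92172 = -92172/5 ≈ -18434.)
D = -272406
(29961 + ((147*1 - 134797) + 63644))/((V - 25506)*(51675 + 235187) + D) = (29961 + ((147*1 - 134797) + 63644))/((-92172/5 - 25506)*(51675 + 235187) - 272406) = (29961 + ((147 - 134797) + 63644))/(-219702/5*286862 - 272406) = (29961 + (-134650 + 63644))/(-63024155124/5 - 272406) = (29961 - 71006)/(-63025517154/5) = -41045*(-5/63025517154) = 205225/63025517154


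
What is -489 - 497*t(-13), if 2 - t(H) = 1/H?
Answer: -19776/13 ≈ -1521.2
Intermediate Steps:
t(H) = 2 - 1/H
-489 - 497*t(-13) = -489 - 497*(2 - 1/(-13)) = -489 - 497*(2 - 1*(-1/13)) = -489 - 497*(2 + 1/13) = -489 - 497*27/13 = -489 - 13419/13 = -19776/13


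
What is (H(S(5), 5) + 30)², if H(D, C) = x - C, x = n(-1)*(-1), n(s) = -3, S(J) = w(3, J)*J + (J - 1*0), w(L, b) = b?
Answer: 784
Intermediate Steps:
S(J) = J + J² (S(J) = J*J + (J - 1*0) = J² + (J + 0) = J² + J = J + J²)
x = 3 (x = -3*(-1) = 3)
H(D, C) = 3 - C
(H(S(5), 5) + 30)² = ((3 - 1*5) + 30)² = ((3 - 5) + 30)² = (-2 + 30)² = 28² = 784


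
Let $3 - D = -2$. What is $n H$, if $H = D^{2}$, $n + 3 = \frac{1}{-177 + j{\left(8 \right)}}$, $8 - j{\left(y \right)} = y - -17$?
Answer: $- \frac{14575}{194} \approx -75.129$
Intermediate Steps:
$D = 5$ ($D = 3 - -2 = 3 + 2 = 5$)
$j{\left(y \right)} = -9 - y$ ($j{\left(y \right)} = 8 - \left(y - -17\right) = 8 - \left(y + 17\right) = 8 - \left(17 + y\right) = -9 - y$)
$n = - \frac{583}{194}$ ($n = -3 + \frac{1}{-177 - 17} = -3 + \frac{1}{-194} = -3 - \frac{1}{194} = - \frac{583}{194} \approx -3.0052$)
$H = 25$ ($H = 5^{2} = 25$)
$n H = \left(- \frac{583}{194}\right) 25 = - \frac{14575}{194}$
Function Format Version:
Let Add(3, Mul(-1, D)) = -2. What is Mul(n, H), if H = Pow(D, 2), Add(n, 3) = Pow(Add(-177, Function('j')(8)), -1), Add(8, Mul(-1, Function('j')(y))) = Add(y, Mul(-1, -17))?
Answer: Rational(-14575, 194) ≈ -75.129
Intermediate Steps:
D = 5 (D = Add(3, Mul(-1, -2)) = Add(3, 2) = 5)
Function('j')(y) = Add(-9, Mul(-1, y)) (Function('j')(y) = Add(8, Mul(-1, Add(y, Mul(-1, -17)))) = Add(8, Mul(-1, Add(y, 17))) = Add(8, Mul(-1, Add(17, y))) = Add(8, Add(-17, Mul(-1, y))) = Add(-9, Mul(-1, y)))
n = Rational(-583, 194) (n = Add(-3, Pow(Add(-177, Add(-9, Mul(-1, 8))), -1)) = Add(-3, Pow(Add(-177, Add(-9, -8)), -1)) = Add(-3, Pow(Add(-177, -17), -1)) = Add(-3, Pow(-194, -1)) = Add(-3, Rational(-1, 194)) = Rational(-583, 194) ≈ -3.0052)
H = 25 (H = Pow(5, 2) = 25)
Mul(n, H) = Mul(Rational(-583, 194), 25) = Rational(-14575, 194)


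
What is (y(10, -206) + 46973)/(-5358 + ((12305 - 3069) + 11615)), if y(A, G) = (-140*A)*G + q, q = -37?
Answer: 335336/15493 ≈ 21.644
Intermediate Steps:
y(A, G) = -37 - 140*A*G (y(A, G) = (-140*A)*G - 37 = -140*A*G - 37 = -37 - 140*A*G)
(y(10, -206) + 46973)/(-5358 + ((12305 - 3069) + 11615)) = ((-37 - 140*10*(-206)) + 46973)/(-5358 + ((12305 - 3069) + 11615)) = ((-37 + 288400) + 46973)/(-5358 + (9236 + 11615)) = (288363 + 46973)/(-5358 + 20851) = 335336/15493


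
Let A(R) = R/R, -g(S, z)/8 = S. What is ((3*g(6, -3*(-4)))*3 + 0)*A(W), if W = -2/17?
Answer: -432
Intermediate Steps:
g(S, z) = -8*S
W = -2/17 (W = -2*1/17 = -2/17 ≈ -0.11765)
A(R) = 1
((3*g(6, -3*(-4)))*3 + 0)*A(W) = ((3*(-8*6))*3 + 0)*1 = ((3*(-48))*3 + 0)*1 = (-144*3 + 0)*1 = (-432 + 0)*1 = -432*1 = -432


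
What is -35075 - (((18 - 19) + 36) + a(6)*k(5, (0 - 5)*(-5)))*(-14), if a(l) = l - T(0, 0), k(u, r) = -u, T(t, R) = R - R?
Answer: -35005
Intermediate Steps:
T(t, R) = 0
a(l) = l (a(l) = l - 1*0 = l + 0 = l)
-35075 - (((18 - 19) + 36) + a(6)*k(5, (0 - 5)*(-5)))*(-14) = -35075 - (((18 - 19) + 36) + 6*(-1*5))*(-14) = -35075 - ((-1 + 36) + 6*(-5))*(-14) = -35075 - (35 - 30)*(-14) = -35075 - 5*(-14) = -35075 - 1*(-70) = -35075 + 70 = -35005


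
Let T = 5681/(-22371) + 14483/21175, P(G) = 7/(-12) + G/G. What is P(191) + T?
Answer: 229189421/270689100 ≈ 0.84669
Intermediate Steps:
P(G) = 5/12 (P(G) = 7*(-1/12) + 1 = -7/12 + 1 = 5/12)
T = 29100574/67672275 (T = 5681*(-1/22371) + 14483*(1/21175) = -5681/22371 + 2069/3025 = 29100574/67672275 ≈ 0.43002)
P(191) + T = 5/12 + 29100574/67672275 = 229189421/270689100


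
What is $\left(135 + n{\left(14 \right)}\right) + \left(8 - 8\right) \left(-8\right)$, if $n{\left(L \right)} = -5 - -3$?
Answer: $133$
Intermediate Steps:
$n{\left(L \right)} = -2$ ($n{\left(L \right)} = -5 + 3 = -2$)
$\left(135 + n{\left(14 \right)}\right) + \left(8 - 8\right) \left(-8\right) = \left(135 - 2\right) + \left(8 - 8\right) \left(-8\right) = 133 + 0 \left(-8\right) = 133 + 0 = 133$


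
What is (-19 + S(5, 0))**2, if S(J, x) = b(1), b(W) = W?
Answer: 324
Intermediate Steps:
S(J, x) = 1
(-19 + S(5, 0))**2 = (-19 + 1)**2 = (-18)**2 = 324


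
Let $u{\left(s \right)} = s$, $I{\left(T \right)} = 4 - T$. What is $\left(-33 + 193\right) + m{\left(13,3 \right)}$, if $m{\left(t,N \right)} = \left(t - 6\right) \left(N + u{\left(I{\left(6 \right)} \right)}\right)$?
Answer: $167$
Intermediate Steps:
$m{\left(t,N \right)} = \left(-6 + t\right) \left(-2 + N\right)$ ($m{\left(t,N \right)} = \left(t - 6\right) \left(N + \left(4 - 6\right)\right) = \left(-6 + t\right) \left(N + \left(4 - 6\right)\right) = \left(-6 + t\right) \left(N - 2\right) = \left(-6 + t\right) \left(-2 + N\right)$)
$\left(-33 + 193\right) + m{\left(13,3 \right)} = \left(-33 + 193\right) + \left(12 - 18 - 26 + 3 \cdot 13\right) = 160 + \left(12 - 18 - 26 + 39\right) = 160 + 7 = 167$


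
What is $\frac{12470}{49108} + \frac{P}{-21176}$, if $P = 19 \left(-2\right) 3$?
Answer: $\frac{33707879}{129988876} \approx 0.25931$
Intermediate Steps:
$P = -114$ ($P = \left(-38\right) 3 = -114$)
$\frac{12470}{49108} + \frac{P}{-21176} = \frac{12470}{49108} - \frac{114}{-21176} = 12470 \cdot \frac{1}{49108} - - \frac{57}{10588} = \frac{6235}{24554} + \frac{57}{10588} = \frac{33707879}{129988876}$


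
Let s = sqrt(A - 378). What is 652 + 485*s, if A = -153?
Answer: 652 + 1455*I*sqrt(59) ≈ 652.0 + 11176.0*I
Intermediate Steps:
s = 3*I*sqrt(59) (s = sqrt(-153 - 378) = sqrt(-531) = 3*I*sqrt(59) ≈ 23.043*I)
652 + 485*s = 652 + 485*(3*I*sqrt(59)) = 652 + 1455*I*sqrt(59)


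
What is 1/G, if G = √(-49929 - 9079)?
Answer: -I*√922/7376 ≈ -0.0041167*I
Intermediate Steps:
G = 8*I*√922 (G = √(-59008) = 8*I*√922 ≈ 242.92*I)
1/G = 1/(8*I*√922) = -I*√922/7376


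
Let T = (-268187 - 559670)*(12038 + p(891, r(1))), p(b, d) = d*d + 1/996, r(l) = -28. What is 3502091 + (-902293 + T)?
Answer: -10569734753233/996 ≈ -1.0612e+10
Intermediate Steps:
p(b, d) = 1/996 + d² (p(b, d) = d² + 1/996 = 1/996 + d²)
T = -10572324152041/996 (T = (-268187 - 559670)*(12038 + (1/996 + (-28)²)) = -827857*(12038 + (1/996 + 784)) = -827857*(12038 + 780865/996) = -827857*12770713/996 = -10572324152041/996 ≈ -1.0615e+10)
3502091 + (-902293 + T) = 3502091 + (-902293 - 10572324152041/996) = 3502091 - 10573222835869/996 = -10569734753233/996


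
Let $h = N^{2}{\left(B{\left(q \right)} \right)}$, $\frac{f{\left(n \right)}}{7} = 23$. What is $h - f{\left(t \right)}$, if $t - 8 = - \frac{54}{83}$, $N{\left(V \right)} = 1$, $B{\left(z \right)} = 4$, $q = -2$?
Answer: $-160$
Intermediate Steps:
$t = \frac{610}{83}$ ($t = 8 - \frac{54}{83} = \frac{610}{83} \approx 7.3494$)
$f{\left(n \right)} = 161$ ($f{\left(n \right)} = 7 \cdot 23 = 161$)
$h = 1$ ($h = 1^{2} = 1$)
$h - f{\left(t \right)} = 1 - 161 = -160$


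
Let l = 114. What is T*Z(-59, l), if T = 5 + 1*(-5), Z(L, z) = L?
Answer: 0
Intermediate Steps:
T = 0 (T = 5 - 5 = 0)
T*Z(-59, l) = 0*(-59) = 0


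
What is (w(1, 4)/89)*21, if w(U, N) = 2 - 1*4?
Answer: -42/89 ≈ -0.47191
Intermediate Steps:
w(U, N) = -2 (w(U, N) = 2 - 4 = -2)
(w(1, 4)/89)*21 = -2/89*21 = -42/89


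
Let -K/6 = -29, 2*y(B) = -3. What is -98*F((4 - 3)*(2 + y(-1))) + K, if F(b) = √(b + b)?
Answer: 76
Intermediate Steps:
y(B) = -3/2 (y(B) = (½)*(-3) = -3/2)
K = 174 (K = -6*(-29) = 174)
F(b) = √2*√b (F(b) = √(2*b) = √2*√b)
-98*F((4 - 3)*(2 + y(-1))) + K = -98*√2*√((4 - 3)*(2 - 3/2)) + 174 = -98*√2*√(1*(½)) + 174 = -98*√2*√(½) + 174 = -98*√2*√2/2 + 174 = -98*1 + 174 = -98 + 174 = 76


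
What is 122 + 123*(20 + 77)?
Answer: 12053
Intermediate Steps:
122 + 123*(20 + 77) = 122 + 123*97 = 122 + 11931 = 12053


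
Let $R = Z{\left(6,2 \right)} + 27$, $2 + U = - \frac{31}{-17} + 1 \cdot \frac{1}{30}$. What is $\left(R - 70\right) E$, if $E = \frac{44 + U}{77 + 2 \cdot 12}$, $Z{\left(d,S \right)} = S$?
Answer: $- \frac{917047}{51510} \approx -17.803$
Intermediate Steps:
$U = - \frac{73}{510}$ ($U = -2 + \left(- \frac{31}{-17} + 1 \cdot \frac{1}{30}\right) = -2 + \left(\left(-31\right) \left(- \frac{1}{17}\right) + 1 \cdot \frac{1}{30}\right) = -2 + \left(\frac{31}{17} + \frac{1}{30}\right) = -2 + \frac{947}{510} = - \frac{73}{510} \approx -0.14314$)
$E = \frac{22367}{51510}$ ($E = \frac{44 - \frac{73}{510}}{77 + 2 \cdot 12} = \frac{22367}{510 \left(77 + 24\right)} = \frac{22367}{510 \cdot 101} = \frac{22367}{510} \cdot \frac{1}{101} = \frac{22367}{51510} \approx 0.43423$)
$R = 29$ ($R = 2 + 27 = 29$)
$\left(R - 70\right) E = \left(29 - 70\right) \frac{22367}{51510} = \left(-41\right) \frac{22367}{51510} = - \frac{917047}{51510}$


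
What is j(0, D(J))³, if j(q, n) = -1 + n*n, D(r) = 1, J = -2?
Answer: 0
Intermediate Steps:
j(q, n) = -1 + n²
j(0, D(J))³ = (-1 + 1²)³ = (-1 + 1)³ = 0³ = 0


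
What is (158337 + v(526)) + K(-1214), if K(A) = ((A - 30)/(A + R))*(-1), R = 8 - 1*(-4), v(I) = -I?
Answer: 94843789/601 ≈ 1.5781e+5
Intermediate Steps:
R = 12 (R = 8 + 4 = 12)
K(A) = -(-30 + A)/(12 + A) (K(A) = ((A - 30)/(A + 12))*(-1) = ((-30 + A)/(12 + A))*(-1) = -(-30 + A)/(12 + A))
(158337 + v(526)) + K(-1214) = (158337 - 1*526) + (30 - 1*(-1214))/(12 - 1214) = (158337 - 526) + (30 + 1214)/(-1202) = 157811 - 1/1202*1244 = 157811 - 622/601 = 94843789/601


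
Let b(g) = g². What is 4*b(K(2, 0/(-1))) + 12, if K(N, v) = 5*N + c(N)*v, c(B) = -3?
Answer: 412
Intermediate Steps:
K(N, v) = -3*v + 5*N (K(N, v) = 5*N - 3*v = -3*v + 5*N)
4*b(K(2, 0/(-1))) + 12 = 4*(-0/(-1) + 5*2)² + 12 = 4*(-0*(-1) + 10)² + 12 = 4*(-3*0 + 10)² + 12 = 4*(0 + 10)² + 12 = 4*10² + 12 = 4*100 + 12 = 400 + 12 = 412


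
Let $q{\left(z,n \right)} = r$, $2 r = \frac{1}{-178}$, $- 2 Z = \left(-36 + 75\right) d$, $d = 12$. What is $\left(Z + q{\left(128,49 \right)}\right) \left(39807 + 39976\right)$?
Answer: $- \frac{6646322815}{356} \approx -1.8669 \cdot 10^{7}$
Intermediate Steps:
$Z = -234$ ($Z = - \frac{\left(-36 + 75\right) 12}{2} = - \frac{39 \cdot 12}{2} = \left(- \frac{1}{2}\right) 468 = -234$)
$r = - \frac{1}{356}$ ($r = \frac{1}{2 \left(-178\right)} = \frac{1}{2} \left(- \frac{1}{178}\right) = - \frac{1}{356} \approx -0.002809$)
$q{\left(z,n \right)} = - \frac{1}{356}$
$\left(Z + q{\left(128,49 \right)}\right) \left(39807 + 39976\right) = \left(-234 - \frac{1}{356}\right) \left(39807 + 39976\right) = \left(- \frac{83305}{356}\right) 79783 = - \frac{6646322815}{356}$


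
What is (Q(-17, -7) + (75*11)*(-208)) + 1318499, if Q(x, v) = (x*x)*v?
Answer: 1144876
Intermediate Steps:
Q(x, v) = v*x² (Q(x, v) = x²*v = v*x²)
(Q(-17, -7) + (75*11)*(-208)) + 1318499 = (-7*(-17)² + (75*11)*(-208)) + 1318499 = (-7*289 + 825*(-208)) + 1318499 = (-2023 - 171600) + 1318499 = -173623 + 1318499 = 1144876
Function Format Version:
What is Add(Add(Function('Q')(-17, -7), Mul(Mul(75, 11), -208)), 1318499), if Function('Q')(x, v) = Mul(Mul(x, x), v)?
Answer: 1144876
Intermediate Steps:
Function('Q')(x, v) = Mul(v, Pow(x, 2)) (Function('Q')(x, v) = Mul(Pow(x, 2), v) = Mul(v, Pow(x, 2)))
Add(Add(Function('Q')(-17, -7), Mul(Mul(75, 11), -208)), 1318499) = Add(Add(Mul(-7, Pow(-17, 2)), Mul(Mul(75, 11), -208)), 1318499) = Add(Add(Mul(-7, 289), Mul(825, -208)), 1318499) = Add(Add(-2023, -171600), 1318499) = Add(-173623, 1318499) = 1144876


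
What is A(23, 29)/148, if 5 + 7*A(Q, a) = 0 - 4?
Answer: -9/1036 ≈ -0.0086873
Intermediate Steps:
A(Q, a) = -9/7 (A(Q, a) = -5/7 + (0 - 4)/7 = -5/7 + (1/7)*(-4) = -5/7 - 4/7 = -9/7)
A(23, 29)/148 = -9/7/148 = -9/7*1/148 = -9/1036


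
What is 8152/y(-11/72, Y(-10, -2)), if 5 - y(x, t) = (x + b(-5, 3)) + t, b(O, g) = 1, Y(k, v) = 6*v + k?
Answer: 586944/1883 ≈ 311.71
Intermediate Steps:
Y(k, v) = k + 6*v
y(x, t) = 4 - t - x (y(x, t) = 5 - ((x + 1) + t) = 5 - ((1 + x) + t) = 5 - (1 + t + x) = 5 + (-1 - t - x) = 4 - t - x)
8152/y(-11/72, Y(-10, -2)) = 8152/(4 - (-10 + 6*(-2)) - (-11)/72) = 8152/(4 - (-10 - 12) - (-11)/72) = 8152/(4 - 1*(-22) - 1*(-11/72)) = 8152/(4 + 22 + 11/72) = 8152/(1883/72) = 8152*(72/1883) = 586944/1883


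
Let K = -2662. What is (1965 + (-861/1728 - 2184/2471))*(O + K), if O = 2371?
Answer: -38728074209/67776 ≈ -5.7141e+5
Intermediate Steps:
(1965 + (-861/1728 - 2184/2471))*(O + K) = (1965 + (-861/1728 - 2184/2471))*(2371 - 2662) = (1965 + (-861*1/1728 - 2184*1/2471))*(-291) = (1965 + (-287/576 - 312/353))*(-291) = (1965 - 281023/203328)*(-291) = (399258497/203328)*(-291) = -38728074209/67776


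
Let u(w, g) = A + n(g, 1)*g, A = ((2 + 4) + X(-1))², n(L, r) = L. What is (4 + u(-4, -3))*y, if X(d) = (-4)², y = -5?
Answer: -2485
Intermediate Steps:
X(d) = 16
A = 484 (A = ((2 + 4) + 16)² = (6 + 16)² = 22² = 484)
u(w, g) = 484 + g² (u(w, g) = 484 + g*g = 484 + g²)
(4 + u(-4, -3))*y = (4 + (484 + (-3)²))*(-5) = (4 + (484 + 9))*(-5) = (4 + 493)*(-5) = 497*(-5) = -2485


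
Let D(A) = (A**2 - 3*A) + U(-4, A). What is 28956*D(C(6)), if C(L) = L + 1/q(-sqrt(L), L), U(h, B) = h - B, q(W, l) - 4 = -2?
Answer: 354711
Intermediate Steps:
q(W, l) = 2 (q(W, l) = 4 - 2 = 2)
C(L) = 1/2 + L (C(L) = L + 1/2 = 1/2 + L)
D(A) = -4 + A**2 - 4*A (D(A) = (A**2 - 3*A) + (-4 - A) = -4 + A**2 - 4*A)
28956*D(C(6)) = 28956*(-4 + (1/2 + 6)**2 - 4*(1/2 + 6)) = 28956*(-4 + (13/2)**2 - 4*13/2) = 28956*(-4 + 169/4 - 26) = 28956*(49/4) = 354711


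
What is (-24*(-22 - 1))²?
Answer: 304704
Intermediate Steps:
(-24*(-22 - 1))² = (-24*(-23))² = 552² = 304704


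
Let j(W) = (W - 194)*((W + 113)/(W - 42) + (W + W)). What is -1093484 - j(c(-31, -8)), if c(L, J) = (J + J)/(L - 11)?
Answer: -11095062031/10143 ≈ -1.0939e+6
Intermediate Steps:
c(L, J) = 2*J/(-11 + L) (c(L, J) = (2*J)/(-11 + L) = 2*J/(-11 + L))
j(W) = (-194 + W)*(2*W + (113 + W)/(-42 + W)) (j(W) = (-194 + W)*((113 + W)/(-42 + W) + 2*W) = (-194 + W)*(2*W + (113 + W)/(-42 + W)))
-1093484 - j(c(-31, -8)) = -1093484 - (-21922 - 471*256/(-11 - 31)**2 + 2*(2*(-8)/(-11 - 31))**3 + 16215*(2*(-8)/(-11 - 31)))/(-42 + 2*(-8)/(-11 - 31)) = -1093484 - (-21922 - 471*(2*(-8)/(-42))**2 + 2*(2*(-8)/(-42))**3 + 16215*(2*(-8)/(-42)))/(-42 + 2*(-8)/(-42)) = -1093484 - (-21922 - 471*(2*(-8)*(-1/42))**2 + 2*(2*(-8)*(-1/42))**3 + 16215*(2*(-8)*(-1/42)))/(-42 + 2*(-8)*(-1/42)) = -1093484 - (-21922 - 471*(8/21)**2 + 2*(8/21)**3 + 16215*(8/21))/(-42 + 8/21) = -1093484 - (-21922 - 471*64/441 + 2*(512/9261) + 43240/7)/(-874/21) = -1093484 - (-21)*(-21922 - 10048/147 + 1024/9261 + 43240/7)/874 = -1093484 - (-21)*(-146445122)/(874*9261) = -1093484 - 1*3853819/10143 = -1093484 - 3853819/10143 = -11095062031/10143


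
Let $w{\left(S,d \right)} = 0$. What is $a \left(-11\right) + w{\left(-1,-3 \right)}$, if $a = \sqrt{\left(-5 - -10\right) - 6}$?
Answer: $- 11 i \approx - 11.0 i$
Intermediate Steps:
$a = i$ ($a = \sqrt{\left(-5 + 10\right) - 6} = \sqrt{5 - 6} = \sqrt{-1} = i \approx 1.0 i$)
$a \left(-11\right) + w{\left(-1,-3 \right)} = i \left(-11\right) + 0 = - 11 i + 0 = - 11 i$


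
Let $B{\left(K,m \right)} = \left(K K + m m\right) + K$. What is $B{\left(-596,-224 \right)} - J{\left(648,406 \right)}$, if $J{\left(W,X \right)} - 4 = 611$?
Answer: $404181$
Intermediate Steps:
$J{\left(W,X \right)} = 615$ ($J{\left(W,X \right)} = 4 + 611 = 615$)
$B{\left(K,m \right)} = K + K^{2} + m^{2}$ ($B{\left(K,m \right)} = \left(K^{2} + m^{2}\right) + K = K + K^{2} + m^{2}$)
$B{\left(-596,-224 \right)} - J{\left(648,406 \right)} = \left(-596 + \left(-596\right)^{2} + \left(-224\right)^{2}\right) - 615 = \left(-596 + 355216 + 50176\right) - 615 = 404796 - 615 = 404181$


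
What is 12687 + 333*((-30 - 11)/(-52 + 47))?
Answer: 77088/5 ≈ 15418.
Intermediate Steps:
12687 + 333*((-30 - 11)/(-52 + 47)) = 12687 + 333*(-41/(-5)) = 12687 + 333*(-41*(-1/5)) = 12687 + 333*(41/5) = 12687 + 13653/5 = 77088/5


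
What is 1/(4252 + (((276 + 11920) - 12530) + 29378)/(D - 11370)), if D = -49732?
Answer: 223/948090 ≈ 0.00023521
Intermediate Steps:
1/(4252 + (((276 + 11920) - 12530) + 29378)/(D - 11370)) = 1/(4252 + (((276 + 11920) - 12530) + 29378)/(-49732 - 11370)) = 1/(4252 + ((12196 - 12530) + 29378)/(-61102)) = 1/(4252 + (-334 + 29378)*(-1/61102)) = 1/(4252 + 29044*(-1/61102)) = 1/(4252 - 106/223) = 1/(948090/223) = 223/948090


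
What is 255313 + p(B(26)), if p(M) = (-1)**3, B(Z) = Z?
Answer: 255312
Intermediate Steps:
p(M) = -1
255313 + p(B(26)) = 255313 - 1 = 255312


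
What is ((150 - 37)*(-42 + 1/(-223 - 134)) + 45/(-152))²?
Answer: 66342400200934225/2944581696 ≈ 2.2530e+7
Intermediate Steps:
((150 - 37)*(-42 + 1/(-223 - 134)) + 45/(-152))² = (113*(-42 + 1/(-357)) + 45*(-1/152))² = (113*(-42 - 1/357) - 45/152)² = (113*(-14995/357) - 45/152)² = (-1694435/357 - 45/152)² = (-257570185/54264)² = 66342400200934225/2944581696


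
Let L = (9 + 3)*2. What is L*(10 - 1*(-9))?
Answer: 456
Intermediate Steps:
L = 24 (L = 12*2 = 24)
L*(10 - 1*(-9)) = 24*(10 - 1*(-9)) = 24*(10 + 9) = 24*19 = 456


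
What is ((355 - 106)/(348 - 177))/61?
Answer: 83/3477 ≈ 0.023871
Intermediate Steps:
((355 - 106)/(348 - 177))/61 = (249/171)*(1/61) = (249*(1/171))*(1/61) = (83/57)*(1/61) = 83/3477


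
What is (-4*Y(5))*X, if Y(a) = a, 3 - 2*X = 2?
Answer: -10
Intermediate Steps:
X = 1/2 (X = 3/2 - 1/2*2 = 3/2 - 1 = 1/2 ≈ 0.50000)
(-4*Y(5))*X = -4*5*(1/2) = -20*1/2 = -10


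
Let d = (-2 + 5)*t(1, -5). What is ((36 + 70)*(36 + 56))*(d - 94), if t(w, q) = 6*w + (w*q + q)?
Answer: -1033712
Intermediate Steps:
t(w, q) = q + 6*w + q*w (t(w, q) = 6*w + (q*w + q) = 6*w + (q + q*w) = q + 6*w + q*w)
d = -12 (d = (-2 + 5)*(-5 + 6*1 - 5*1) = 3*(-5 + 6 - 5) = 3*(-4) = -12)
((36 + 70)*(36 + 56))*(d - 94) = ((36 + 70)*(36 + 56))*(-12 - 94) = (106*92)*(-106) = 9752*(-106) = -1033712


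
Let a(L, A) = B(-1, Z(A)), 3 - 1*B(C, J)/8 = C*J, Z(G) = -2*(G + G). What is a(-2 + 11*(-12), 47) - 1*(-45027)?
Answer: 43547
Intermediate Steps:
Z(G) = -4*G
B(C, J) = 24 - 8*C*J
a(L, A) = 24 - 32*A (a(L, A) = 24 - 8*(-1)*(-4*A) = 24 - 32*A)
a(-2 + 11*(-12), 47) - 1*(-45027) = (24 - 32*47) - 1*(-45027) = (24 - 1504) + 45027 = -1480 + 45027 = 43547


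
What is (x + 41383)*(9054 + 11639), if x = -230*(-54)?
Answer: 1113345479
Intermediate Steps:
x = 12420
(x + 41383)*(9054 + 11639) = (12420 + 41383)*(9054 + 11639) = 53803*20693 = 1113345479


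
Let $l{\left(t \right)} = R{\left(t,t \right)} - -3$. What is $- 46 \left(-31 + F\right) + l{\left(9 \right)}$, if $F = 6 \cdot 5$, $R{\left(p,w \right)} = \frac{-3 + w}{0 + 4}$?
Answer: $\frac{101}{2} \approx 50.5$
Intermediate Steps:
$R{\left(p,w \right)} = - \frac{3}{4} + \frac{w}{4}$ ($R{\left(p,w \right)} = \frac{-3 + w}{4} = \left(-3 + w\right) \frac{1}{4} = - \frac{3}{4} + \frac{w}{4}$)
$F = 30$
$l{\left(t \right)} = \frac{9}{4} + \frac{t}{4}$ ($l{\left(t \right)} = \left(- \frac{3}{4} + \frac{t}{4}\right) - -3 = \left(- \frac{3}{4} + \frac{t}{4}\right) + 3 = \frac{9}{4} + \frac{t}{4}$)
$- 46 \left(-31 + F\right) + l{\left(9 \right)} = - 46 \left(-31 + 30\right) + \left(\frac{9}{4} + \frac{1}{4} \cdot 9\right) = \left(-46\right) \left(-1\right) + \left(\frac{9}{4} + \frac{9}{4}\right) = 46 + \frac{9}{2} = \frac{101}{2}$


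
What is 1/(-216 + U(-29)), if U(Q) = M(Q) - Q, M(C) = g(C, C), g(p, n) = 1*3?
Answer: -1/184 ≈ -0.0054348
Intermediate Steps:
g(p, n) = 3
M(C) = 3
U(Q) = 3 - Q
1/(-216 + U(-29)) = 1/(-216 + (3 - 1*(-29))) = 1/(-216 + (3 + 29)) = 1/(-216 + 32) = 1/(-184) = -1/184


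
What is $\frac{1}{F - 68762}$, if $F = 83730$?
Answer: $\frac{1}{14968} \approx 6.6809 \cdot 10^{-5}$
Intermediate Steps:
$\frac{1}{F - 68762} = \frac{1}{83730 - 68762} = \frac{1}{14968}$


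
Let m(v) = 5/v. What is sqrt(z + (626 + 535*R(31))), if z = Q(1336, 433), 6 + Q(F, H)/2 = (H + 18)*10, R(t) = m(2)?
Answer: sqrt(43886)/2 ≈ 104.74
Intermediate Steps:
R(t) = 5/2
Q(F, H) = 348 + 20*H (Q(F, H) = -12 + 2*((H + 18)*10) = -12 + 2*((18 + H)*10) = -12 + 2*(180 + 10*H) = -12 + (360 + 20*H) = 348 + 20*H)
z = 9008 (z = 348 + 20*433 = 348 + 8660 = 9008)
sqrt(z + (626 + 535*R(31))) = sqrt(9008 + (626 + 535*(5/2))) = sqrt(9008 + (626 + 2675/2)) = sqrt(9008 + 3927/2) = sqrt(21943/2) = sqrt(43886)/2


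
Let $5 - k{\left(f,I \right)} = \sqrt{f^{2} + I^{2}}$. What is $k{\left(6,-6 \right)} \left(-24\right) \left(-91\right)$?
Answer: $10920 - 13104 \sqrt{2} \approx -7611.9$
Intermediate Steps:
$k{\left(f,I \right)} = 5 - \sqrt{I^{2} + f^{2}}$ ($k{\left(f,I \right)} = 5 - \sqrt{f^{2} + I^{2}} = 5 - \sqrt{I^{2} + f^{2}}$)
$k{\left(6,-6 \right)} \left(-24\right) \left(-91\right) = \left(5 - \sqrt{\left(-6\right)^{2} + 6^{2}}\right) \left(-24\right) \left(-91\right) = \left(5 - \sqrt{36 + 36}\right) \left(-24\right) \left(-91\right) = \left(5 - \sqrt{72}\right) \left(-24\right) \left(-91\right) = \left(5 - 6 \sqrt{2}\right) \left(-24\right) \left(-91\right) = \left(-120 + 144 \sqrt{2}\right) \left(-91\right) = 10920 - 13104 \sqrt{2}$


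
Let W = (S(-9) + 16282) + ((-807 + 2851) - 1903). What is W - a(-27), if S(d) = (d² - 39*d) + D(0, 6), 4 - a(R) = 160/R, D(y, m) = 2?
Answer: 454871/27 ≈ 16847.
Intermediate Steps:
a(R) = 4 - 160/R
S(d) = 2 + d² - 39*d (S(d) = (d² - 39*d) + 2 = 2 + d² - 39*d)
W = 16857 (W = ((2 + (-9)² - 39*(-9)) + 16282) + ((-807 + 2851) - 1903) = ((2 + 81 + 351) + 16282) + (2044 - 1903) = (434 + 16282) + 141 = 16716 + 141 = 16857)
W - a(-27) = 16857 - (4 - 160/(-27)) = 16857 - (4 - 160*(-1/27)) = 16857 - (4 + 160/27) = 16857 - 1*268/27 = 16857 - 268/27 = 454871/27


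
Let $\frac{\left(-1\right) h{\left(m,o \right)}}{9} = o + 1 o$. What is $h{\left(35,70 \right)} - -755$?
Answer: $-505$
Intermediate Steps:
$h{\left(m,o \right)} = - 18 o$ ($h{\left(m,o \right)} = - 9 \left(o + 1 o\right) = - 9 \left(o + o\right) = - 9 \cdot 2 o = - 18 o$)
$h{\left(35,70 \right)} - -755 = \left(-18\right) 70 - -755 = -1260 + 755 = -505$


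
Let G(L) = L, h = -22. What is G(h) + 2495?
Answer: 2473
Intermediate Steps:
G(h) + 2495 = -22 + 2495 = 2473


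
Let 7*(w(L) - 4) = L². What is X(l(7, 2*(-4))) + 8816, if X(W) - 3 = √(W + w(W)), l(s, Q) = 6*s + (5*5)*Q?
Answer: 8819 + 3*√18578/7 ≈ 8877.4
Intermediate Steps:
w(L) = 4 + L²/7
l(s, Q) = 6*s + 25*Q
X(W) = 3 + √(4 + W + W²/7) (X(W) = 3 + √(W + (4 + W²/7)) = 3 + √(4 + W + W²/7))
X(l(7, 2*(-4))) + 8816 = (3 + √(196 + 7*(6*7 + 25*(2*(-4)))² + 49*(6*7 + 25*(2*(-4))))/7) + 8816 = (3 + √(196 + 7*(42 + 25*(-8))² + 49*(42 + 25*(-8)))/7) + 8816 = (3 + √(196 + 7*(42 - 200)² + 49*(42 - 200))/7) + 8816 = (3 + √(196 + 7*(-158)² + 49*(-158))/7) + 8816 = (3 + √(196 + 7*24964 - 7742)/7) + 8816 = (3 + √(196 + 174748 - 7742)/7) + 8816 = (3 + √167202/7) + 8816 = (3 + (3*√18578)/7) + 8816 = (3 + 3*√18578/7) + 8816 = 8819 + 3*√18578/7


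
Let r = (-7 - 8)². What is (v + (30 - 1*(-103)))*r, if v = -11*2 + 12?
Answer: 27675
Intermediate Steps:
r = 225 (r = (-15)² = 225)
v = -10 (v = -22 + 12 = -10)
(v + (30 - 1*(-103)))*r = (-10 + (30 - 1*(-103)))*225 = (-10 + (30 + 103))*225 = (-10 + 133)*225 = 123*225 = 27675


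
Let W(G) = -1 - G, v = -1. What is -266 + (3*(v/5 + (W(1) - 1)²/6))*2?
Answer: -1291/5 ≈ -258.20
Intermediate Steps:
-266 + (3*(v/5 + (W(1) - 1)²/6))*2 = -266 + (3*(-1/5 + ((-1 - 1*1) - 1)²/6))*2 = -266 + (3*(-1*⅕ + ((-1 - 1) - 1)²*(⅙)))*2 = -266 + (3*(-⅕ + (-2 - 1)²*(⅙)))*2 = -266 + (3*(-⅕ + (-3)²*(⅙)))*2 = -266 + (3*(-⅕ + 9*(⅙)))*2 = -266 + (3*(-⅕ + 3/2))*2 = -266 + (3*(13/10))*2 = -266 + (39/10)*2 = -266 + 39/5 = -1291/5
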